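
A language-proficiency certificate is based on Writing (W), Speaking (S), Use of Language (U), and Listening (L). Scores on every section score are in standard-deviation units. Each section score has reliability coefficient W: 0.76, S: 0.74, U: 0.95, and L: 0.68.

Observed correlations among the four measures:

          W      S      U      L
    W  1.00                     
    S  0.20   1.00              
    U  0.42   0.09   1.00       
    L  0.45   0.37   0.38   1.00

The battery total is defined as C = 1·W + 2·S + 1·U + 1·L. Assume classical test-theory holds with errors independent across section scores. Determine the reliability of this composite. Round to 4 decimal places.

0.8641

Var(C) = 1 + 2² + 1 + 1 + 2·[2·0.20 + 0.42 + 0.45 + 2·0.09 + 2·0.37 + 0.38] = 7 + 5.14 = 12.14.
With uncorrelated errors the cross-covariances are all true-score covariance, so they carry over unchanged; only the diagonal terms shrink to ρᵢσᵢ².
True-score variance = [0.76 + 2²·0.74 + 0.95 + 0.68] + 5.14 = 5.35 + 5.14 = 10.49.
Reliability = 10.49 / 12.14 = 0.8641.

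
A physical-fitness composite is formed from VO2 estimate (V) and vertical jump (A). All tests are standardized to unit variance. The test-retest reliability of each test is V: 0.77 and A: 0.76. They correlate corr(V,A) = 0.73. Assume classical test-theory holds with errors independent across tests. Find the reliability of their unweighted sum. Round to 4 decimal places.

Var(V+A) = 2 + 2·[0.73] = 2 + 1.46 = 3.46.
Because errors are independent across components, Cov(Tᵢ,Tⱼ) = Cov(Xᵢ,Xⱼ); the off-diagonal part of the true-score variance is the same as above.
True-score variance = [0.77 + 0.76] + 1.46 = 1.53 + 1.46 = 2.99.
Reliability = 2.99 / 3.46 = 0.8642.

0.8642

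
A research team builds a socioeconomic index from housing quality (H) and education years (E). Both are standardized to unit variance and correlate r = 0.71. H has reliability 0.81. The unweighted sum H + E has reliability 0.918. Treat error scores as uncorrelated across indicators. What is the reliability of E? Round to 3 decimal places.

0.910

Var(H+E) = 2 + 2·0.71 = 3.420.
True-score variance = ρ_H + ρ_E + 2·0.71, so 0.918 = (0.81 + ρ_E + 1.42) / 3.420.
ρ_E = 0.918·3.420 − 0.81 − 1.42 = 0.910.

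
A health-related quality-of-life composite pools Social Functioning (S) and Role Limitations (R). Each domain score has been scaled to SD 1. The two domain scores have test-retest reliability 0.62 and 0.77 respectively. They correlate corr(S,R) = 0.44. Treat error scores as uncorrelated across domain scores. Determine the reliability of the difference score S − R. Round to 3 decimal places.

0.455

Var(S−R) = 1 + 1 − 2·0.44 = 2 − 0.88 = 1.12.
Under uncorrelated errors the observed covariances equal the true-score covariances, so only the own-variance terms attenuate.
True-score variance = [0.62 + 0.77] − 0.88 = 1.39 − 0.88 = 0.51.
Reliability = 0.51 / 1.12 = 0.455.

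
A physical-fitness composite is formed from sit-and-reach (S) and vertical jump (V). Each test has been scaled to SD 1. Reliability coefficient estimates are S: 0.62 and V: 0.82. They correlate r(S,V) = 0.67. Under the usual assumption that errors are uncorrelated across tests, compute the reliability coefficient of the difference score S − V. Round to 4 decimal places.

0.1515

Var(S−V) = 1 + 1 − 2·0.67 = 2 − 1.34 = 0.66.
Under uncorrelated errors the observed covariances equal the true-score covariances, so only the own-variance terms attenuate.
True-score variance = [0.62 + 0.82] − 1.34 = 1.44 − 1.34 = 0.1.
Reliability = 0.1 / 0.66 = 0.1515.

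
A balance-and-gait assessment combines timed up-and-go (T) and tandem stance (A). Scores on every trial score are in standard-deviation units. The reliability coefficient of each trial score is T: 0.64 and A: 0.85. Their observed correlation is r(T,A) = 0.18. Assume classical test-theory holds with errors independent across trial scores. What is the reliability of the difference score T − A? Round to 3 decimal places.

0.689

Var(T−A) = 1 + 1 − 2·0.18 = 2 − 0.36 = 1.64.
Because errors are independent across components, Cov(Tᵢ,Tⱼ) = Cov(Xᵢ,Xⱼ); the off-diagonal part of the true-score variance is the same as above.
True-score variance = [0.64 + 0.85] − 0.36 = 1.49 − 0.36 = 1.13.
Reliability = 1.13 / 1.64 = 0.689.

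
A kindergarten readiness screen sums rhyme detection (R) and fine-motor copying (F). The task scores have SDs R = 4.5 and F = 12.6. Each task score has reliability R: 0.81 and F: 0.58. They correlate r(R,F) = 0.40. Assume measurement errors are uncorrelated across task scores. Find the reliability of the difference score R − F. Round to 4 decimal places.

0.4723

Var(R−F) = 4.5² + 12.6² − 2·4.5·12.6·0.40 = 179.01 − 45.36 = 133.65.
Under uncorrelated errors the observed covariances equal the true-score covariances, so only the own-variance terms attenuate.
True-score variance = [4.5²·0.81 + 12.6²·0.58] − 45.36 = 108.483 − 45.36 = 63.1233.
Reliability = 63.1233 / 133.65 = 0.4723.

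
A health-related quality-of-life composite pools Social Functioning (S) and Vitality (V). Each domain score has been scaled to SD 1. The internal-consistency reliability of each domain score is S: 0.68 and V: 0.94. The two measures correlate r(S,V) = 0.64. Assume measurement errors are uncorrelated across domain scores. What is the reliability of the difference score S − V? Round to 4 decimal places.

Var(S−V) = 1 + 1 − 2·0.64 = 2 − 1.28 = 0.72.
Because errors are independent across components, Cov(Tᵢ,Tⱼ) = Cov(Xᵢ,Xⱼ); the off-diagonal part of the true-score variance is the same as above.
True-score variance = [0.68 + 0.94] − 1.28 = 1.62 − 1.28 = 0.34.
Reliability = 0.34 / 0.72 = 0.4722.

0.4722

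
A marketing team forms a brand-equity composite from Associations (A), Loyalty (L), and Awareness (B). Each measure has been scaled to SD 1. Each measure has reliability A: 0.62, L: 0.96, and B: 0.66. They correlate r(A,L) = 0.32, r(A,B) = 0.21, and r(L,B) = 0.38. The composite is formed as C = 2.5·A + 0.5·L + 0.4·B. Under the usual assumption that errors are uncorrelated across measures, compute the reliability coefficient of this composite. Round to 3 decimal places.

0.696

Var(C) = 2.5² + 0.5² + 0.4² + 2·[1.25·0.32 + 0.21 + 0.2·0.38] = 6.66 + 1.372 = 8.032.
With uncorrelated errors the cross-covariances are all true-score covariance, so they carry over unchanged; only the diagonal terms shrink to ρᵢσᵢ².
True-score variance = [2.5²·0.62 + 0.5²·0.96 + 0.4²·0.66] + 1.372 = 4.2206 + 1.372 = 5.5926.
Reliability = 5.5926 / 8.032 = 0.696.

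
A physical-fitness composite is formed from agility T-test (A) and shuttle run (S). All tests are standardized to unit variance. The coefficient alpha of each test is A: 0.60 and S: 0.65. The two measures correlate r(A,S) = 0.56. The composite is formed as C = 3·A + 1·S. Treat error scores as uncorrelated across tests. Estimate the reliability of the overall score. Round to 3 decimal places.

0.704

Var(C) = 3² + 1 + 2·[3·0.56] = 10 + 3.36 = 13.36.
Under uncorrelated errors the observed covariances equal the true-score covariances, so only the own-variance terms attenuate.
True-score variance = [3²·0.60 + 0.65] + 3.36 = 6.05 + 3.36 = 9.41.
Reliability = 9.41 / 13.36 = 0.704.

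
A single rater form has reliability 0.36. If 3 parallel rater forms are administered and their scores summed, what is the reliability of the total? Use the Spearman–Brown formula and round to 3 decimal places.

0.628

ρ_k = kρ / (1 + (k−1)ρ) = 3·0.36 / (1 + 2·0.36) = 1.080 / 1.720 = 0.628.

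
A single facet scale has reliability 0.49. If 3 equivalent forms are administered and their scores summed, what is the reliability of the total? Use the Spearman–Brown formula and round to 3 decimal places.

0.742

ρ_k = kρ / (1 + (k−1)ρ) = 3·0.49 / (1 + 2·0.49) = 1.470 / 1.980 = 0.742.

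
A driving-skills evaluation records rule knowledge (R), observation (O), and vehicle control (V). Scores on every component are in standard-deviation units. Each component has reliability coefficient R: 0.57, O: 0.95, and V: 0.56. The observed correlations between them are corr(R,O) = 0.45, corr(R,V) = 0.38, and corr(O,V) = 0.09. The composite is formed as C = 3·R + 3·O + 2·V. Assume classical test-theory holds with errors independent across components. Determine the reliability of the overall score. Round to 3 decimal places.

Var(C) = 3² + 3² + 2² + 2·[9·0.45 + 6·0.38 + 6·0.09] = 22 + 13.74 = 35.74.
With uncorrelated errors the cross-covariances are all true-score covariance, so they carry over unchanged; only the diagonal terms shrink to ρᵢσᵢ².
True-score variance = [3²·0.57 + 3²·0.95 + 2²·0.56] + 13.74 = 15.92 + 13.74 = 29.66.
Reliability = 29.66 / 35.74 = 0.830.

0.830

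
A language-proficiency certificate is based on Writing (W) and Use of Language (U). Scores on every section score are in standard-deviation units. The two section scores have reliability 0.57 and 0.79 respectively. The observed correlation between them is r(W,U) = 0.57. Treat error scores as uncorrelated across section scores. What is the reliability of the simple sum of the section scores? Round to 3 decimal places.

Var(W+U) = 2 + 2·[0.57] = 2 + 1.14 = 3.14.
Because errors are independent across components, Cov(Tᵢ,Tⱼ) = Cov(Xᵢ,Xⱼ); the off-diagonal part of the true-score variance is the same as above.
True-score variance = [0.57 + 0.79] + 1.14 = 1.36 + 1.14 = 2.5.
Reliability = 2.5 / 3.14 = 0.796.

0.796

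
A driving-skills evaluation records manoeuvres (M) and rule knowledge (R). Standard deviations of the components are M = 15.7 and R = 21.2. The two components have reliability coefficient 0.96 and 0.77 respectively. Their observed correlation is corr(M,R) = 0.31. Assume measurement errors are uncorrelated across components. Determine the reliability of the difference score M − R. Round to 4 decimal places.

0.7687

Var(M−R) = 15.7² + 21.2² − 2·15.7·21.2·0.31 = 695.93 − 206.361 = 489.569.
Under uncorrelated errors the observed covariances equal the true-score covariances, so only the own-variance terms attenuate.
True-score variance = [15.7²·0.96 + 21.2²·0.77] − 206.361 = 582.699 − 206.361 = 376.338.
Reliability = 376.338 / 489.569 = 0.7687.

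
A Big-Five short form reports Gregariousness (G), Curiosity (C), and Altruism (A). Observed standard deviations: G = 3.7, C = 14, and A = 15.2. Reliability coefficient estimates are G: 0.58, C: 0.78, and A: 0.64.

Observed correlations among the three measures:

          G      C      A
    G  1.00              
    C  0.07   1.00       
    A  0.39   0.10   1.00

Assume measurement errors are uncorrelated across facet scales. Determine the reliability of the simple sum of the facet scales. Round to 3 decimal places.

0.753

Var(G+C+A) = 3.7² + 14² + 15.2² + 2·[3.7·14·0.07 + 3.7·15.2·0.39 + 14·15.2·0.10] = 440.73 + 93.6792 = 534.409.
Because errors are independent across components, Cov(Tᵢ,Tⱼ) = Cov(Xᵢ,Xⱼ); the off-diagonal part of the true-score variance is the same as above.
True-score variance = [3.7²·0.58 + 14²·0.78 + 15.2²·0.64] + 93.6792 = 308.686 + 93.6792 = 402.365.
Reliability = 402.365 / 534.409 = 0.753.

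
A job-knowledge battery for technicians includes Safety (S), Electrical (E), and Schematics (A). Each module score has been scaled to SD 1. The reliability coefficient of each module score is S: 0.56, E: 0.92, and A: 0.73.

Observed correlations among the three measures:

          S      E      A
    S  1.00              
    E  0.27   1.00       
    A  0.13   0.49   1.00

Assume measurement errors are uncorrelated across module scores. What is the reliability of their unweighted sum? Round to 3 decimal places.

0.835

Var(S+E+A) = 3 + 2·[0.27 + 0.13 + 0.49] = 3 + 1.78 = 4.78.
With uncorrelated errors the cross-covariances are all true-score covariance, so they carry over unchanged; only the diagonal terms shrink to ρᵢσᵢ².
True-score variance = [0.56 + 0.92 + 0.73] + 1.78 = 2.21 + 1.78 = 3.99.
Reliability = 3.99 / 4.78 = 0.835.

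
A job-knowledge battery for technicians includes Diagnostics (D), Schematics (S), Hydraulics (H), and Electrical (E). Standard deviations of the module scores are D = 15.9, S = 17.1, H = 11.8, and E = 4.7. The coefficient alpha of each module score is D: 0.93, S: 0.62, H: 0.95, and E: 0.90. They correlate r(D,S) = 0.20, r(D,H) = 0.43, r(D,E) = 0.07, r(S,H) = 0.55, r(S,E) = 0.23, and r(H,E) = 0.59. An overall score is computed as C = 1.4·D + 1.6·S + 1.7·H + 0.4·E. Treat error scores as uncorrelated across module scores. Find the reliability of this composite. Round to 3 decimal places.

Var(C) = 1.4²·15.9² + 1.6²·17.1² + 1.7²·11.8² + 0.4²·4.7² + 2·[2.24·15.9·17.1·0.20 + 2.38·15.9·11.8·0.43 + 0.56·15.9·4.7·0.07 + 2.72·17.1·11.8·0.55 + 0.64·17.1·4.7·0.23 + 0.68·11.8·4.7·0.59] = 1650.02 + 1305.38 = 2955.4.
With uncorrelated errors the cross-covariances are all true-score covariance, so they carry over unchanged; only the diagonal terms shrink to ρᵢσᵢ².
True-score variance = [1.4²·15.9²·0.93 + 1.6²·17.1²·0.62 + 1.7²·11.8²·0.95 + 0.4²·4.7²·0.90] + 1305.38 = 1310.4 + 1305.38 = 2615.78.
Reliability = 2615.78 / 2955.4 = 0.885.

0.885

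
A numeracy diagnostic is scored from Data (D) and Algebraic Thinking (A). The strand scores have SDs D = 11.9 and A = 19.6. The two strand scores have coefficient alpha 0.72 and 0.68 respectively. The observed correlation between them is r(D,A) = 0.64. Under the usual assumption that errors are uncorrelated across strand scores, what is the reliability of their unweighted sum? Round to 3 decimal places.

0.803

Var(D+A) = 11.9² + 19.6² + 2·[11.9·19.6·0.64] = 525.77 + 298.547 = 824.317.
Because errors are independent across components, Cov(Tᵢ,Tⱼ) = Cov(Xᵢ,Xⱼ); the off-diagonal part of the true-score variance is the same as above.
True-score variance = [11.9²·0.72 + 19.6²·0.68] + 298.547 = 363.188 + 298.547 = 661.735.
Reliability = 661.735 / 824.317 = 0.803.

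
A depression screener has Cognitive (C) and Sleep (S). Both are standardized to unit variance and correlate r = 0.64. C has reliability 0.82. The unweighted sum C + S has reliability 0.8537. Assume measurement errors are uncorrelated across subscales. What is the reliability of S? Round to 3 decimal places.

Var(C+S) = 2 + 2·0.64 = 3.280.
True-score variance = ρ_C + ρ_S + 2·0.64, so 0.8537 = (0.82 + ρ_S + 1.28) / 3.280.
ρ_S = 0.8537·3.280 − 0.82 − 1.28 = 0.700.

0.700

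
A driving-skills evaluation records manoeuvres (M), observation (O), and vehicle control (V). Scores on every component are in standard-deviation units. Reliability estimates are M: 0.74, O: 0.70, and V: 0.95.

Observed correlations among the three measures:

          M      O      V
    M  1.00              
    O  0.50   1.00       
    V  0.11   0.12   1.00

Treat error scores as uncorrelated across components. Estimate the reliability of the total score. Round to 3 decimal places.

Var(M+O+V) = 3 + 2·[0.50 + 0.11 + 0.12] = 3 + 1.46 = 4.46.
With uncorrelated errors the cross-covariances are all true-score covariance, so they carry over unchanged; only the diagonal terms shrink to ρᵢσᵢ².
True-score variance = [0.74 + 0.70 + 0.95] + 1.46 = 2.39 + 1.46 = 3.85.
Reliability = 3.85 / 4.46 = 0.863.

0.863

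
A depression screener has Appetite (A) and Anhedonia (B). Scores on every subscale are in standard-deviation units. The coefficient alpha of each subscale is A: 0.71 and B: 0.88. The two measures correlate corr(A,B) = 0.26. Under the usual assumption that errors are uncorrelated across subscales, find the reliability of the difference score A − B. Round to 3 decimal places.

0.723

Var(A−B) = 1 + 1 − 2·0.26 = 2 − 0.52 = 1.48.
Under uncorrelated errors the observed covariances equal the true-score covariances, so only the own-variance terms attenuate.
True-score variance = [0.71 + 0.88] − 0.52 = 1.59 − 0.52 = 1.07.
Reliability = 1.07 / 1.48 = 0.723.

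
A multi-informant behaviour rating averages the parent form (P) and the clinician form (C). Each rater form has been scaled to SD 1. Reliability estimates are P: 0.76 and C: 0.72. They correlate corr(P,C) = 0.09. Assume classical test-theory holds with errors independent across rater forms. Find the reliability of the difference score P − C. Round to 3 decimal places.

Var(P−C) = 1 + 1 − 2·0.09 = 2 − 0.18 = 1.82.
Because errors are independent across components, Cov(Tᵢ,Tⱼ) = Cov(Xᵢ,Xⱼ); the off-diagonal part of the true-score variance is the same as above.
True-score variance = [0.76 + 0.72] − 0.18 = 1.48 − 0.18 = 1.3.
Reliability = 1.3 / 1.82 = 0.714.

0.714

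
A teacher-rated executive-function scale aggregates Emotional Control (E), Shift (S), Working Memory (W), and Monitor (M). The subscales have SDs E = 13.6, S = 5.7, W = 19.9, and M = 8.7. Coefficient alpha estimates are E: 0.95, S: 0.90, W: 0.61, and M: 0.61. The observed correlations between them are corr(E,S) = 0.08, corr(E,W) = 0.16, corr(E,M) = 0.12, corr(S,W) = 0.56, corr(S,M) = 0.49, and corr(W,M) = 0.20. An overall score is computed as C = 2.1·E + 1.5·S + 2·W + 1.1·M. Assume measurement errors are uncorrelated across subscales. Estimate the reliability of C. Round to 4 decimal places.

0.8076

Var(C) = 2.1²·13.6² + 1.5²·5.7² + 2²·19.9² + 1.1²·8.7² + 2·[3.15·13.6·5.7·0.08 + 4.2·13.6·19.9·0.16 + 2.31·13.6·8.7·0.12 + 3·5.7·19.9·0.56 + 1.65·5.7·8.7·0.49 + 2.2·19.9·8.7·0.20] = 2564.4 + 1082.07 = 3646.47.
Under uncorrelated errors the observed covariances equal the true-score covariances, so only the own-variance terms attenuate.
True-score variance = [2.1²·13.6²·0.95 + 1.5²·5.7²·0.90 + 2²·19.9²·0.61 + 1.1²·8.7²·0.61] + 1082.07 = 1862.81 + 1082.07 = 2944.89.
Reliability = 2944.89 / 3646.47 = 0.8076.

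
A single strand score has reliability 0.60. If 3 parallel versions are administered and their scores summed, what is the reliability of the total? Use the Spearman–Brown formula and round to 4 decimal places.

ρ_k = kρ / (1 + (k−1)ρ) = 3·0.60 / (1 + 2·0.60) = 1.800 / 2.200 = 0.8182.

0.8182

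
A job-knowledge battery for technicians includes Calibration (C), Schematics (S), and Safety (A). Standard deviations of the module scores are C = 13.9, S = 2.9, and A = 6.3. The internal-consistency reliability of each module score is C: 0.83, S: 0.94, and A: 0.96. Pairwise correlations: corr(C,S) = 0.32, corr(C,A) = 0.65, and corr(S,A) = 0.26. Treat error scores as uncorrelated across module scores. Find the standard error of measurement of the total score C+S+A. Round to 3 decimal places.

5.911

Var(total) = 241.31 + 149.14 = 390.45.
True-score variance = 206.372 + 149.14 = 355.512, so reliability = 0.9105.
Error variance = 390.45 − 355.512 = 34.9379; SEM = √34.9379 = 5.911.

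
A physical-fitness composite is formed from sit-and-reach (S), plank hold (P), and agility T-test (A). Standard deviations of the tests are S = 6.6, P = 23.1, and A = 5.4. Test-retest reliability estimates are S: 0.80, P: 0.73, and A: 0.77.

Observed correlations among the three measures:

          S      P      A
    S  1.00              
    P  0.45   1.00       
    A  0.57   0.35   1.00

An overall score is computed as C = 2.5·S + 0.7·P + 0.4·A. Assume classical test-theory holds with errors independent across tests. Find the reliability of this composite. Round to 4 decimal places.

0.8505

Var(C) = 2.5²·6.6² + 0.7²·23.1² + 0.4²·5.4² + 2·[1.75·6.6·23.1·0.45 + 6.6·5.4·0.57 + 0.28·23.1·5.4·0.35] = 538.384 + 305.203 = 843.588.
Because errors are independent across components, Cov(Tᵢ,Tⱼ) = Cov(Xᵢ,Xⱼ); the off-diagonal part of the true-score variance is the same as above.
True-score variance = [2.5²·6.6²·0.80 + 0.7²·23.1²·0.73 + 0.4²·5.4²·0.77] + 305.203 = 412.265 + 305.203 = 717.468.
Reliability = 717.468 / 843.588 = 0.8505.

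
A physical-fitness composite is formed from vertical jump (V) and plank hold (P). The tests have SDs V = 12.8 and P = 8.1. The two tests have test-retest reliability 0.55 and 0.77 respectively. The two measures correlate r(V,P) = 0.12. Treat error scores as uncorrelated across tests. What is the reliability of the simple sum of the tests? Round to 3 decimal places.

0.651

Var(V+P) = 12.8² + 8.1² + 2·[12.8·8.1·0.12] = 229.45 + 24.8832 = 254.333.
Because errors are independent across components, Cov(Tᵢ,Tⱼ) = Cov(Xᵢ,Xⱼ); the off-diagonal part of the true-score variance is the same as above.
True-score variance = [12.8²·0.55 + 8.1²·0.77] + 24.8832 = 140.632 + 24.8832 = 165.515.
Reliability = 165.515 / 254.333 = 0.651.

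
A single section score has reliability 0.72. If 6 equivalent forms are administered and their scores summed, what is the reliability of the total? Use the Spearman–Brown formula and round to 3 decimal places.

0.939

ρ_k = kρ / (1 + (k−1)ρ) = 6·0.72 / (1 + 5·0.72) = 4.320 / 4.600 = 0.939.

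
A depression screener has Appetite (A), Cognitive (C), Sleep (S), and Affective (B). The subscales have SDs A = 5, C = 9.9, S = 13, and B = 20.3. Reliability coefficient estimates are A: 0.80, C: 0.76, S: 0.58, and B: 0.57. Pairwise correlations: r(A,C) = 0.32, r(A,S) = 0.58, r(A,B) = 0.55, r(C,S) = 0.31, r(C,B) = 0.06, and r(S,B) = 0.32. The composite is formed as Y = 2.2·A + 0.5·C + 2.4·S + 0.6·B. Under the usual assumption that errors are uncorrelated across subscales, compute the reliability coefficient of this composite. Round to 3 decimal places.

0.771

Var(Y) = 2.2²·5² + 0.5²·9.9² + 2.4²·13² + 0.6²·20.3² + 2·[1.1·5·9.9·0.32 + 5.28·5·13·0.58 + 1.32·5·20.3·0.55 + 1.2·9.9·13·0.31 + 0.3·9.9·20.3·0.06 + 1.44·13·20.3·0.32] = 1267.29 + 926.536 = 2193.83.
With uncorrelated errors the cross-covariances are all true-score covariance, so they carry over unchanged; only the diagonal terms shrink to ρᵢσᵢ².
True-score variance = [2.2²·5²·0.80 + 0.5²·9.9²·0.76 + 2.4²·13²·0.58 + 0.6²·20.3²·0.57] + 926.536 = 764.578 + 926.536 = 1691.11.
Reliability = 1691.11 / 2193.83 = 0.771.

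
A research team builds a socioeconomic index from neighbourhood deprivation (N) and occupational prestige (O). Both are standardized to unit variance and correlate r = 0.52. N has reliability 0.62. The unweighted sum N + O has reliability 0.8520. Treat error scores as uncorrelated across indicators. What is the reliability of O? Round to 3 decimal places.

Var(N+O) = 2 + 2·0.52 = 3.040.
True-score variance = ρ_N + ρ_O + 2·0.52, so 0.8520 = (0.62 + ρ_O + 1.04) / 3.040.
ρ_O = 0.8520·3.040 − 0.62 − 1.04 = 0.930.

0.930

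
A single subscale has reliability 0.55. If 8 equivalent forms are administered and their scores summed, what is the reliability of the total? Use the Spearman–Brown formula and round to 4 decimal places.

ρ_k = kρ / (1 + (k−1)ρ) = 8·0.55 / (1 + 7·0.55) = 4.400 / 4.850 = 0.9072.

0.9072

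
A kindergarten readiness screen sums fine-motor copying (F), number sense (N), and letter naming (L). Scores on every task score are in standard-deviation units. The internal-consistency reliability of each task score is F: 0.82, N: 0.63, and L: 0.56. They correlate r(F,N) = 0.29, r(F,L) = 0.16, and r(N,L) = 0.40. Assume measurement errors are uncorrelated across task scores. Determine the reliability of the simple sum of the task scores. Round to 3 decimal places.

0.789

Var(F+N+L) = 3 + 2·[0.29 + 0.16 + 0.40] = 3 + 1.7 = 4.7.
Under uncorrelated errors the observed covariances equal the true-score covariances, so only the own-variance terms attenuate.
True-score variance = [0.82 + 0.63 + 0.56] + 1.7 = 2.01 + 1.7 = 3.71.
Reliability = 3.71 / 4.7 = 0.789.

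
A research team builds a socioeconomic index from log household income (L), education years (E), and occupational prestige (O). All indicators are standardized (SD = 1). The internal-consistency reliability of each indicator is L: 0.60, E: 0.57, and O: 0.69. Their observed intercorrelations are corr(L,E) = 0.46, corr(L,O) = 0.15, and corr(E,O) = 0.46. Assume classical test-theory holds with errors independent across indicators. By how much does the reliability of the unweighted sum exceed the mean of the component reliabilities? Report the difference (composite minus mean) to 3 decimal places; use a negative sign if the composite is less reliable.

0.158

Var(sum) = 3 + 2.14 = 5.14; true-score variance = 1.86 + 2.14 = 4; composite reliability = 0.7782.
Mean component reliability = 0.6200.
Difference = 0.7782 − 0.6200 = 0.158.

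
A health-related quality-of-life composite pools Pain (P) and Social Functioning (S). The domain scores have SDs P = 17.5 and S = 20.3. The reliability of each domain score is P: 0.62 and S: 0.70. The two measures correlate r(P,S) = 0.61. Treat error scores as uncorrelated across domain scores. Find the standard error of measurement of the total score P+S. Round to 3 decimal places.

Var(total) = 718.34 + 433.405 = 1151.74.
True-score variance = 478.338 + 433.405 = 911.743, so reliability = 0.7916.
Error variance = 1151.74 − 911.743 = 240.002; SEM = √240.002 = 15.492.

15.492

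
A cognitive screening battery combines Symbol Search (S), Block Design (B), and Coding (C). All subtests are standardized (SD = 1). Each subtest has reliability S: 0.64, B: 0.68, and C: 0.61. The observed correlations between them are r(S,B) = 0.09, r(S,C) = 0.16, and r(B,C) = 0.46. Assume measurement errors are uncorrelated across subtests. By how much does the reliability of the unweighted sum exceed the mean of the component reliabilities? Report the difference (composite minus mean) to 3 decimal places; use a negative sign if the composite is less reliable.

Var(sum) = 3 + 1.42 = 4.42; true-score variance = 1.93 + 1.42 = 3.35; composite reliability = 0.7579.
Mean component reliability = 0.6433.
Difference = 0.7579 − 0.6433 = 0.115.

0.115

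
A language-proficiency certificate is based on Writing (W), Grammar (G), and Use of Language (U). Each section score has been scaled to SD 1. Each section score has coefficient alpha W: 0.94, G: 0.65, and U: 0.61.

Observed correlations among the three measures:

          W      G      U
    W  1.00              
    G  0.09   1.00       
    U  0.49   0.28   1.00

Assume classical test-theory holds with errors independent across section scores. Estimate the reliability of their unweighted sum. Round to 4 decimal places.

0.8305

Var(W+G+U) = 3 + 2·[0.09 + 0.49 + 0.28] = 3 + 1.72 = 4.72.
Under uncorrelated errors the observed covariances equal the true-score covariances, so only the own-variance terms attenuate.
True-score variance = [0.94 + 0.65 + 0.61] + 1.72 = 2.2 + 1.72 = 3.92.
Reliability = 3.92 / 4.72 = 0.8305.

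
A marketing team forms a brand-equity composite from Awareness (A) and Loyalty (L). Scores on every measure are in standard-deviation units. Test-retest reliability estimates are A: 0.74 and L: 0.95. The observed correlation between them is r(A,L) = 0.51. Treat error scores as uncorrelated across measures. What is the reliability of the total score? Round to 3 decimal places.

Var(A+L) = 2 + 2·[0.51] = 2 + 1.02 = 3.02.
Because errors are independent across components, Cov(Tᵢ,Tⱼ) = Cov(Xᵢ,Xⱼ); the off-diagonal part of the true-score variance is the same as above.
True-score variance = [0.74 + 0.95] + 1.02 = 1.69 + 1.02 = 2.71.
Reliability = 2.71 / 3.02 = 0.897.

0.897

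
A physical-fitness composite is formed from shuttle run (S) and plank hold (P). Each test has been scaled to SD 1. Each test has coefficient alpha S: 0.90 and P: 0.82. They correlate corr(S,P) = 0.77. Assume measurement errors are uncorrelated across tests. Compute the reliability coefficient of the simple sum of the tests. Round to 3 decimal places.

0.921

Var(S+P) = 2 + 2·[0.77] = 2 + 1.54 = 3.54.
With uncorrelated errors the cross-covariances are all true-score covariance, so they carry over unchanged; only the diagonal terms shrink to ρᵢσᵢ².
True-score variance = [0.90 + 0.82] + 1.54 = 1.72 + 1.54 = 3.26.
Reliability = 3.26 / 3.54 = 0.921.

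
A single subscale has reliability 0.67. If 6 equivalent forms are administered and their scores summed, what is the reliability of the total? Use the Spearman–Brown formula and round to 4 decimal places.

ρ_k = kρ / (1 + (k−1)ρ) = 6·0.67 / (1 + 5·0.67) = 4.020 / 4.350 = 0.9241.

0.9241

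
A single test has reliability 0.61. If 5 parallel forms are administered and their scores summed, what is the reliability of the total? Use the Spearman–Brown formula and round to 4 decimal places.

ρ_k = kρ / (1 + (k−1)ρ) = 5·0.61 / (1 + 4·0.61) = 3.050 / 3.440 = 0.8866.

0.8866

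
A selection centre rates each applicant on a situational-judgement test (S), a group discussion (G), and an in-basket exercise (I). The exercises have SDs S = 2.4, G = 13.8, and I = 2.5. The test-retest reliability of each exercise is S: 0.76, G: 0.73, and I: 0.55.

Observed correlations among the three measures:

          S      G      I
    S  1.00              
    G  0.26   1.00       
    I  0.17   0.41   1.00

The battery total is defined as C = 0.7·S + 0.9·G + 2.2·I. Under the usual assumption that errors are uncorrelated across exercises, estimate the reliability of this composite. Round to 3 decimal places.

Var(C) = 0.7²·2.4² + 0.9²·13.8² + 2.2²·2.5² + 2·[0.63·2.4·13.8·0.26 + 1.54·2.4·2.5·0.17 + 1.98·13.8·2.5·0.41] = 187.329 + 70.0059 = 257.335.
With uncorrelated errors the cross-covariances are all true-score covariance, so they carry over unchanged; only the diagonal terms shrink to ρᵢσᵢ².
True-score variance = [0.7²·2.4²·0.76 + 0.9²·13.8²·0.73 + 2.2²·2.5²·0.55] + 70.0059 = 131.39 + 70.0059 = 201.396.
Reliability = 201.396 / 257.335 = 0.783.

0.783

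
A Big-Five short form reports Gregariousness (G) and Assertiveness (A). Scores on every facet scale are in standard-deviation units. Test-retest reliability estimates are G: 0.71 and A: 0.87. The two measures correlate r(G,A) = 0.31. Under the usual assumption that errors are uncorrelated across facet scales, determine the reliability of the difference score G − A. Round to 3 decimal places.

Var(G−A) = 1 + 1 − 2·0.31 = 2 − 0.62 = 1.38.
With uncorrelated errors the cross-covariances are all true-score covariance, so they carry over unchanged; only the diagonal terms shrink to ρᵢσᵢ².
True-score variance = [0.71 + 0.87] − 0.62 = 1.58 − 0.62 = 0.96.
Reliability = 0.96 / 1.38 = 0.696.

0.696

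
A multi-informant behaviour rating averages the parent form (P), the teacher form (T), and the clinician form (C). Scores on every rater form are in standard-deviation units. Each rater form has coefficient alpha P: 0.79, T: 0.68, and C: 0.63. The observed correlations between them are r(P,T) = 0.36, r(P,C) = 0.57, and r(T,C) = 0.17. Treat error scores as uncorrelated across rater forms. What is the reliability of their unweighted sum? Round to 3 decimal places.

Var(P+T+C) = 3 + 2·[0.36 + 0.57 + 0.17] = 3 + 2.2 = 5.2.
Because errors are independent across components, Cov(Tᵢ,Tⱼ) = Cov(Xᵢ,Xⱼ); the off-diagonal part of the true-score variance is the same as above.
True-score variance = [0.79 + 0.68 + 0.63] + 2.2 = 2.1 + 2.2 = 4.3.
Reliability = 4.3 / 5.2 = 0.827.

0.827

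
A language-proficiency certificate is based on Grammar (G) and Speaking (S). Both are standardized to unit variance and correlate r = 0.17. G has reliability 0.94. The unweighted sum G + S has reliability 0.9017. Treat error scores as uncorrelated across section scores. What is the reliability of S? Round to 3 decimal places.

0.830

Var(G+S) = 2 + 2·0.17 = 2.340.
True-score variance = ρ_G + ρ_S + 2·0.17, so 0.9017 = (0.94 + ρ_S + 0.34) / 2.340.
ρ_S = 0.9017·2.340 − 0.94 − 0.34 = 0.830.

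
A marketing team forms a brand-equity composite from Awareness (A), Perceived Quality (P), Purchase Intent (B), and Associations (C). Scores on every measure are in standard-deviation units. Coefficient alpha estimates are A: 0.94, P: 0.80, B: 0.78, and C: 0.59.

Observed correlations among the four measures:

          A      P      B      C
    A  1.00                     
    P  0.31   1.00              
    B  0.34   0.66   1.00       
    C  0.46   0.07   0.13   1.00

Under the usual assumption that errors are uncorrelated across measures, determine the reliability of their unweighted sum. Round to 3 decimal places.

Var(A+P+B+C) = 4 + 2·[0.31 + 0.34 + 0.46 + 0.66 + 0.07 + 0.13] = 4 + 3.94 = 7.94.
Under uncorrelated errors the observed covariances equal the true-score covariances, so only the own-variance terms attenuate.
True-score variance = [0.94 + 0.80 + 0.78 + 0.59] + 3.94 = 3.11 + 3.94 = 7.05.
Reliability = 7.05 / 7.94 = 0.888.

0.888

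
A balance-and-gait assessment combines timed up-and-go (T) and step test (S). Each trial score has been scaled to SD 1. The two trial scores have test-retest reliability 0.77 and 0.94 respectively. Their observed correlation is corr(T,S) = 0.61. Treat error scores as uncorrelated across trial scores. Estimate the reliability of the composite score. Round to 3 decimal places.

Var(T+S) = 2 + 2·[0.61] = 2 + 1.22 = 3.22.
Because errors are independent across components, Cov(Tᵢ,Tⱼ) = Cov(Xᵢ,Xⱼ); the off-diagonal part of the true-score variance is the same as above.
True-score variance = [0.77 + 0.94] + 1.22 = 1.71 + 1.22 = 2.93.
Reliability = 2.93 / 3.22 = 0.910.

0.910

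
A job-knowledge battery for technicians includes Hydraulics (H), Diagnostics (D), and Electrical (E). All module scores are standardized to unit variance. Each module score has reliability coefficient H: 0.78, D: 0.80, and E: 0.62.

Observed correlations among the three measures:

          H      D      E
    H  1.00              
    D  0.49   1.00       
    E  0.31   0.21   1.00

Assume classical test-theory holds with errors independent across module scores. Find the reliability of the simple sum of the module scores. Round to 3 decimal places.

0.841

Var(H+D+E) = 3 + 2·[0.49 + 0.31 + 0.21] = 3 + 2.02 = 5.02.
Because errors are independent across components, Cov(Tᵢ,Tⱼ) = Cov(Xᵢ,Xⱼ); the off-diagonal part of the true-score variance is the same as above.
True-score variance = [0.78 + 0.80 + 0.62] + 2.02 = 2.2 + 2.02 = 4.22.
Reliability = 4.22 / 5.02 = 0.841.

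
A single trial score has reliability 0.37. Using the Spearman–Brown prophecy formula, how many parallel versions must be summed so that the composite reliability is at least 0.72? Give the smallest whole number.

5

k ≥ ρ*(1−ρ₁)/(ρ₁(1−ρ*)) = 0.72·0.63 / (0.37·0.28) = 4.378.
Smallest integer k = 5.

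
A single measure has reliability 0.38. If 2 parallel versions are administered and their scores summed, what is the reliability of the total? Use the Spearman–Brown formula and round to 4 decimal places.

ρ_k = kρ / (1 + (k−1)ρ) = 2·0.38 / (1 + 1·0.38) = 0.760 / 1.380 = 0.5507.

0.5507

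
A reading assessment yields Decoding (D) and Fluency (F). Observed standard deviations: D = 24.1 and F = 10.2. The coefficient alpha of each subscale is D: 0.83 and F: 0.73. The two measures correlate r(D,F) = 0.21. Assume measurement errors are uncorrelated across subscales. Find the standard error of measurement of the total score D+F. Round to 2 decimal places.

11.26

Var(total) = 684.85 + 103.244 = 788.094.
True-score variance = 558.022 + 103.244 = 661.266, so reliability = 0.8391.
Error variance = 788.094 − 661.266 = 126.828; SEM = √126.828 = 11.26.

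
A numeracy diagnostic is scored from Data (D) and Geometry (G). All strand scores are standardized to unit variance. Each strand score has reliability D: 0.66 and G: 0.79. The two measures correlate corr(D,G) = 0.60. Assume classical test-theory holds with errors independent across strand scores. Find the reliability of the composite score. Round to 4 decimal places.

0.8281

Var(D+G) = 2 + 2·[0.60] = 2 + 1.2 = 3.2.
Because errors are independent across components, Cov(Tᵢ,Tⱼ) = Cov(Xᵢ,Xⱼ); the off-diagonal part of the true-score variance is the same as above.
True-score variance = [0.66 + 0.79] + 1.2 = 1.45 + 1.2 = 2.65.
Reliability = 2.65 / 3.2 = 0.8281.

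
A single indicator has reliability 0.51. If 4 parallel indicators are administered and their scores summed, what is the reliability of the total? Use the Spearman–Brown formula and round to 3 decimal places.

ρ_k = kρ / (1 + (k−1)ρ) = 4·0.51 / (1 + 3·0.51) = 2.040 / 2.530 = 0.806.

0.806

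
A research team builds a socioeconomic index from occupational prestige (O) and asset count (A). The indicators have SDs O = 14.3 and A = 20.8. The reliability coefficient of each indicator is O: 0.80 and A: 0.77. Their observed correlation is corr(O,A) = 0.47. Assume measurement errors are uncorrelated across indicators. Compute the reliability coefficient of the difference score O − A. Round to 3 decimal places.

Var(O−A) = 14.3² + 20.8² − 2·14.3·20.8·0.47 = 637.13 − 279.594 = 357.536.
Because errors are independent across components, Cov(Tᵢ,Tⱼ) = Cov(Xᵢ,Xⱼ); the off-diagonal part of the true-score variance is the same as above.
True-score variance = [14.3²·0.80 + 20.8²·0.77] − 279.594 = 496.725 − 279.594 = 217.131.
Reliability = 217.131 / 357.536 = 0.607.

0.607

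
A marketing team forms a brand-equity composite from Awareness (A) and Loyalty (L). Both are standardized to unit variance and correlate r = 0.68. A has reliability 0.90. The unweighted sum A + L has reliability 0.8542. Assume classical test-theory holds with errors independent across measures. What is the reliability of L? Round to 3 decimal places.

Var(A+L) = 2 + 2·0.68 = 3.360.
True-score variance = ρ_A + ρ_L + 2·0.68, so 0.8542 = (0.90 + ρ_L + 1.36) / 3.360.
ρ_L = 0.8542·3.360 − 0.90 − 1.36 = 0.610.

0.610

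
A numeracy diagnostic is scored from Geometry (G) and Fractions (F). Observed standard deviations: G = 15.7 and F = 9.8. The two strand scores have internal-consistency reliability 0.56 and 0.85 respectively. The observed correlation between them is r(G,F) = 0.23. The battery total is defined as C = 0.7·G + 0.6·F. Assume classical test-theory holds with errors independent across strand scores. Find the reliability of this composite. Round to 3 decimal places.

Var(C) = 0.7²·15.7² + 0.6²·9.8² + 2·[0.42·15.7·9.8·0.23] = 155.354 + 29.7258 = 185.08.
Because errors are independent across components, Cov(Tᵢ,Tⱼ) = Cov(Xᵢ,Xⱼ); the off-diagonal part of the true-score variance is the same as above.
True-score variance = [0.7²·15.7²·0.56 + 0.6²·9.8²·0.85] + 29.7258 = 97.0251 + 29.7258 = 126.751.
Reliability = 126.751 / 185.08 = 0.685.

0.685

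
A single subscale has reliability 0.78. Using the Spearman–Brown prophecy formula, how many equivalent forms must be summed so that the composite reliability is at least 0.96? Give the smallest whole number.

k ≥ ρ*(1−ρ₁)/(ρ₁(1−ρ*)) = 0.96·0.22 / (0.78·0.04) = 6.769.
Smallest integer k = 7.

7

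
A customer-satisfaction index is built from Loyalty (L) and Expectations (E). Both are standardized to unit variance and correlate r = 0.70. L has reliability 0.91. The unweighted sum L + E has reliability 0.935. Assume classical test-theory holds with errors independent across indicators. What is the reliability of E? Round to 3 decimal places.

0.869

Var(L+E) = 2 + 2·0.70 = 3.400.
True-score variance = ρ_L + ρ_E + 2·0.70, so 0.935 = (0.91 + ρ_E + 1.40) / 3.400.
ρ_E = 0.935·3.400 − 0.91 − 1.40 = 0.869.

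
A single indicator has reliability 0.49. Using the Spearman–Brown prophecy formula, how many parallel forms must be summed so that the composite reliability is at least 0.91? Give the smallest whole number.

k ≥ ρ*(1−ρ₁)/(ρ₁(1−ρ*)) = 0.91·0.51 / (0.49·0.09) = 10.524.
Smallest integer k = 11.

11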